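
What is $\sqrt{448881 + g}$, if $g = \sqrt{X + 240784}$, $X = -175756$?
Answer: $\sqrt{448881 + 2 \sqrt{16257}} \approx 670.18$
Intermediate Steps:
$g = 2 \sqrt{16257}$ ($g = \sqrt{-175756 + 240784} = \sqrt{65028} = 2 \sqrt{16257} \approx 255.01$)
$\sqrt{448881 + g} = \sqrt{448881 + 2 \sqrt{16257}}$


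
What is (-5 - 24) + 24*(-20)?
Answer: -509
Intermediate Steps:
(-5 - 24) + 24*(-20) = -29 - 480 = -509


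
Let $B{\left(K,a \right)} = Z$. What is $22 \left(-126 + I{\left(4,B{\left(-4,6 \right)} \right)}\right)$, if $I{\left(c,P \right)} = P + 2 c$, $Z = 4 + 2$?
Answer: $-2464$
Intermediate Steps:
$Z = 6$
$B{\left(K,a \right)} = 6$
$22 \left(-126 + I{\left(4,B{\left(-4,6 \right)} \right)}\right) = 22 \left(-126 + \left(6 + 2 \cdot 4\right)\right) = 22 \left(-126 + \left(6 + 8\right)\right) = 22 \left(-126 + 14\right) = 22 \left(-112\right) = -2464$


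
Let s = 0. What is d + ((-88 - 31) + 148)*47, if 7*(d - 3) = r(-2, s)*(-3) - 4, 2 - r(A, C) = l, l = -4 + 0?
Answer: 9540/7 ≈ 1362.9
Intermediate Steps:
l = -4
r(A, C) = 6 (r(A, C) = 2 - 1*(-4) = 2 + 4 = 6)
d = -⅐ (d = 3 + (6*(-3) - 4)/7 = 3 + (-18 - 4)/7 = 3 + (⅐)*(-22) = 3 - 22/7 = -⅐ ≈ -0.14286)
d + ((-88 - 31) + 148)*47 = -⅐ + ((-88 - 31) + 148)*47 = -⅐ + (-119 + 148)*47 = -⅐ + 29*47 = -⅐ + 1363 = 9540/7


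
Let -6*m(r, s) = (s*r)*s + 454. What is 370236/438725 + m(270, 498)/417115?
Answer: -2845111306931/109799267025 ≈ -25.912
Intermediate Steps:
m(r, s) = -227/3 - r*s**2/6 (m(r, s) = -((s*r)*s + 454)/6 = -((r*s)*s + 454)/6 = -(r*s**2 + 454)/6 = -(454 + r*s**2)/6 = -227/3 - r*s**2/6)
370236/438725 + m(270, 498)/417115 = 370236/438725 + (-227/3 - 1/6*270*498**2)/417115 = 370236*(1/438725) + (-227/3 - 1/6*270*248004)*(1/417115) = 370236/438725 + (-227/3 - 11160180)*(1/417115) = 370236/438725 - 33480767/3*1/417115 = 370236/438725 - 33480767/1251345 = -2845111306931/109799267025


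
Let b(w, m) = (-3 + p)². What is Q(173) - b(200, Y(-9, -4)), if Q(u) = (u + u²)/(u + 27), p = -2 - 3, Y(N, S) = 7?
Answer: 8651/100 ≈ 86.510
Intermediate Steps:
p = -5
Q(u) = (u + u²)/(27 + u)
b(w, m) = 64 (b(w, m) = (-3 - 5)² = (-8)² = 64)
Q(173) - b(200, Y(-9, -4)) = 173*(1 + 173)/(27 + 173) - 1*64 = 173*174/200 - 64 = 173*(1/200)*174 - 64 = 15051/100 - 64 = 8651/100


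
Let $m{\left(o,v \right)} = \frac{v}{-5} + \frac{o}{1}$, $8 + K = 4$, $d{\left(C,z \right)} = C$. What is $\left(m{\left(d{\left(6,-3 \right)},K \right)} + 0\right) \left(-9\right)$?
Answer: $- \frac{306}{5} \approx -61.2$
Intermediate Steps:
$K = -4$ ($K = -8 + 4 = -4$)
$m{\left(o,v \right)} = o - \frac{v}{5}$ ($m{\left(o,v \right)} = v \left(- \frac{1}{5}\right) + o 1 = - \frac{v}{5} + o = o - \frac{v}{5}$)
$\left(m{\left(d{\left(6,-3 \right)},K \right)} + 0\right) \left(-9\right) = \left(\left(6 - - \frac{4}{5}\right) + 0\right) \left(-9\right) = \left(\left(6 + \frac{4}{5}\right) + 0\right) \left(-9\right) = \left(\frac{34}{5} + 0\right) \left(-9\right) = \frac{34}{5} \left(-9\right) = - \frac{306}{5}$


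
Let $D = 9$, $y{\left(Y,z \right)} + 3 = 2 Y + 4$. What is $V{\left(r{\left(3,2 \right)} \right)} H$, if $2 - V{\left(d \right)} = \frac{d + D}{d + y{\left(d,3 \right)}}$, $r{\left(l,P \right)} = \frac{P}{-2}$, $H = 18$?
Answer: $108$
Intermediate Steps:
$r{\left(l,P \right)} = - \frac{P}{2}$ ($r{\left(l,P \right)} = P \left(- \frac{1}{2}\right) = - \frac{P}{2}$)
$y{\left(Y,z \right)} = 1 + 2 Y$ ($y{\left(Y,z \right)} = -3 + \left(2 Y + 4\right) = -3 + \left(4 + 2 Y\right) = 1 + 2 Y$)
$V{\left(d \right)} = 2 - \frac{9 + d}{1 + 3 d}$ ($V{\left(d \right)} = 2 - \frac{d + 9}{d + \left(1 + 2 d\right)} = 2 - \frac{9 + d}{1 + 3 d}$)
$V{\left(r{\left(3,2 \right)} \right)} H = \frac{-7 + 5 \left(\left(- \frac{1}{2}\right) 2\right)}{1 + 3 \left(\left(- \frac{1}{2}\right) 2\right)} 18 = \frac{-7 + 5 \left(-1\right)}{1 + 3 \left(-1\right)} 18 = \frac{-7 - 5}{1 - 3} \cdot 18 = \frac{1}{-2} \left(-12\right) 18 = \left(- \frac{1}{2}\right) \left(-12\right) 18 = 6 \cdot 18 = 108$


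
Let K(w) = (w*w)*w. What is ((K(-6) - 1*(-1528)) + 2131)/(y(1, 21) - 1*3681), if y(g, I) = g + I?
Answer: -3443/3659 ≈ -0.94097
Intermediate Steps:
y(g, I) = I + g
K(w) = w³ (K(w) = w²*w = w³)
((K(-6) - 1*(-1528)) + 2131)/(y(1, 21) - 1*3681) = (((-6)³ - 1*(-1528)) + 2131)/((21 + 1) - 1*3681) = ((-216 + 1528) + 2131)/(22 - 3681) = (1312 + 2131)/(-3659) = 3443*(-1/3659) = -3443/3659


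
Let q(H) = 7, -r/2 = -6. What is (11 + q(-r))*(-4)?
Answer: -72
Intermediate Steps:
r = 12 (r = -2*(-6) = 12)
(11 + q(-r))*(-4) = (11 + 7)*(-4) = 18*(-4) = -72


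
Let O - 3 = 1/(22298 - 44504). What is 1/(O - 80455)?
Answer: -22206/1786517113 ≈ -1.2430e-5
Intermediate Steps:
O = 66617/22206 (O = 3 + 1/(22298 - 44504) = 3 + 1/(-22206) = 3 - 1/22206 = 66617/22206 ≈ 3.0000)
1/(O - 80455) = 1/(66617/22206 - 80455) = 1/(-1786517113/22206) = -22206/1786517113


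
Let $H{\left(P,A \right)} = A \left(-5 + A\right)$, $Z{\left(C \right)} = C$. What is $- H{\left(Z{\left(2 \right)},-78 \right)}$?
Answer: $-6474$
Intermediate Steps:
$- H{\left(Z{\left(2 \right)},-78 \right)} = - \left(-78\right) \left(-5 - 78\right) = - \left(-78\right) \left(-83\right) = \left(-1\right) 6474 = -6474$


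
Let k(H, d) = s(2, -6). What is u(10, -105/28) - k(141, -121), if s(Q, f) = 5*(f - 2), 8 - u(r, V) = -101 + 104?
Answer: 45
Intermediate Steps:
u(r, V) = 5 (u(r, V) = 8 - (-101 + 104) = 8 - 1*3 = 8 - 3 = 5)
s(Q, f) = -10 + 5*f (s(Q, f) = 5*(-2 + f) = -10 + 5*f)
k(H, d) = -40 (k(H, d) = -10 + 5*(-6) = -10 - 30 = -40)
u(10, -105/28) - k(141, -121) = 5 - 1*(-40) = 5 + 40 = 45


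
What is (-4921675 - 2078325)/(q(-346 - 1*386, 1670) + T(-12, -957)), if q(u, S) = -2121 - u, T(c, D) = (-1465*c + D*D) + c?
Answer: -1750000/233007 ≈ -7.5105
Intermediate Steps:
T(c, D) = D² - 1464*c (T(c, D) = (-1465*c + D²) + c = (D² - 1465*c) + c = D² - 1464*c)
(-4921675 - 2078325)/(q(-346 - 1*386, 1670) + T(-12, -957)) = (-4921675 - 2078325)/((-2121 - (-346 - 1*386)) + ((-957)² - 1464*(-12))) = -7000000/((-2121 - (-346 - 386)) + (915849 + 17568)) = -7000000/((-2121 - 1*(-732)) + 933417) = -7000000/((-2121 + 732) + 933417) = -7000000/(-1389 + 933417) = -7000000/932028 = -7000000*1/932028 = -1750000/233007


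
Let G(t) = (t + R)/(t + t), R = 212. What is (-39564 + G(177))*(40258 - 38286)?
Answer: -13809193262/177 ≈ -7.8018e+7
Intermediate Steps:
G(t) = (212 + t)/(2*t) (G(t) = (t + 212)/(t + t) = (212 + t)/((2*t)) = (212 + t)*(1/(2*t)) = (212 + t)/(2*t))
(-39564 + G(177))*(40258 - 38286) = (-39564 + (1/2)*(212 + 177)/177)*(40258 - 38286) = (-39564 + (1/2)*(1/177)*389)*1972 = (-39564 + 389/354)*1972 = -14005267/354*1972 = -13809193262/177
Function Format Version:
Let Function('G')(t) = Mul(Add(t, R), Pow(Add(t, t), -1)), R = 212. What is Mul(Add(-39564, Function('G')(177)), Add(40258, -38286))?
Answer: Rational(-13809193262, 177) ≈ -7.8018e+7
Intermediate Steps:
Function('G')(t) = Mul(Rational(1, 2), Pow(t, -1), Add(212, t)) (Function('G')(t) = Mul(Add(t, 212), Pow(Add(t, t), -1)) = Mul(Add(212, t), Pow(Mul(2, t), -1)) = Mul(Add(212, t), Mul(Rational(1, 2), Pow(t, -1))) = Mul(Rational(1, 2), Pow(t, -1), Add(212, t)))
Mul(Add(-39564, Function('G')(177)), Add(40258, -38286)) = Mul(Add(-39564, Mul(Rational(1, 2), Pow(177, -1), Add(212, 177))), Add(40258, -38286)) = Mul(Add(-39564, Mul(Rational(1, 2), Rational(1, 177), 389)), 1972) = Mul(Add(-39564, Rational(389, 354)), 1972) = Mul(Rational(-14005267, 354), 1972) = Rational(-13809193262, 177)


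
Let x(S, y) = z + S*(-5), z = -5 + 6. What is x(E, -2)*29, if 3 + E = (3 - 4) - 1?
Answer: 754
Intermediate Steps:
E = -5 (E = -3 + ((3 - 4) - 1) = -3 + (-1 - 1) = -3 - 2 = -5)
z = 1
x(S, y) = 1 - 5*S (x(S, y) = 1 + S*(-5) = 1 - 5*S)
x(E, -2)*29 = (1 - 5*(-5))*29 = (1 + 25)*29 = 26*29 = 754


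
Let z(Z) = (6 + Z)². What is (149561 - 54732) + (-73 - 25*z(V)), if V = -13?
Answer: 93531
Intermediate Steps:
(149561 - 54732) + (-73 - 25*z(V)) = (149561 - 54732) + (-73 - 25*(6 - 13)²) = 94829 + (-73 - 25*(-7)²) = 94829 + (-73 - 25*49) = 94829 + (-73 - 1225) = 94829 - 1298 = 93531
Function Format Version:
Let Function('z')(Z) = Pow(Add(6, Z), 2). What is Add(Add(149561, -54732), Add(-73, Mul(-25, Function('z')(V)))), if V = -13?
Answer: 93531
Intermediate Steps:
Add(Add(149561, -54732), Add(-73, Mul(-25, Function('z')(V)))) = Add(Add(149561, -54732), Add(-73, Mul(-25, Pow(Add(6, -13), 2)))) = Add(94829, Add(-73, Mul(-25, Pow(-7, 2)))) = Add(94829, Add(-73, Mul(-25, 49))) = Add(94829, Add(-73, -1225)) = Add(94829, -1298) = 93531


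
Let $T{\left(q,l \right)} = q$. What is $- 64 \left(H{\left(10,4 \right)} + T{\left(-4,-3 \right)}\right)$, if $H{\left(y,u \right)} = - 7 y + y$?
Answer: $4096$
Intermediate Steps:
$H{\left(y,u \right)} = - 6 y$
$- 64 \left(H{\left(10,4 \right)} + T{\left(-4,-3 \right)}\right) = - 64 \left(\left(-6\right) 10 - 4\right) = - 64 \left(-60 - 4\right) = \left(-64\right) \left(-64\right) = 4096$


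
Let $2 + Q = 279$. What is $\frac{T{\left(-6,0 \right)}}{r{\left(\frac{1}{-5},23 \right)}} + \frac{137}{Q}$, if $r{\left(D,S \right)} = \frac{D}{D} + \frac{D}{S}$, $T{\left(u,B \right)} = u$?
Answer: $- \frac{29252}{5263} \approx -5.558$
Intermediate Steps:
$Q = 277$ ($Q = -2 + 279 = 277$)
$r{\left(D,S \right)} = 1 + \frac{D}{S}$
$\frac{T{\left(-6,0 \right)}}{r{\left(\frac{1}{-5},23 \right)}} + \frac{137}{Q} = - \frac{6}{\frac{1}{23} \left(\frac{1}{-5} + 23\right)} + \frac{137}{277} = - \frac{6}{\frac{1}{23} \left(- \frac{1}{5} + 23\right)} + 137 \cdot \frac{1}{277} = - \frac{6}{\frac{1}{23} \cdot \frac{114}{5}} + \frac{137}{277} = - \frac{6}{\frac{114}{115}} + \frac{137}{277} = \left(-6\right) \frac{115}{114} + \frac{137}{277} = - \frac{115}{19} + \frac{137}{277} = - \frac{29252}{5263}$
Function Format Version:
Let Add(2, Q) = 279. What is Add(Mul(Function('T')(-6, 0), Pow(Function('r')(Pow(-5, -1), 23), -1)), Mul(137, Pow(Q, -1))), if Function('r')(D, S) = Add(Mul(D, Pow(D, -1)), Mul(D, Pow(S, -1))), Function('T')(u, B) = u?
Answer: Rational(-29252, 5263) ≈ -5.5580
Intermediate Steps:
Q = 277 (Q = Add(-2, 279) = 277)
Function('r')(D, S) = Add(1, Mul(D, Pow(S, -1)))
Add(Mul(Function('T')(-6, 0), Pow(Function('r')(Pow(-5, -1), 23), -1)), Mul(137, Pow(Q, -1))) = Add(Mul(-6, Pow(Mul(Pow(23, -1), Add(Pow(-5, -1), 23)), -1)), Mul(137, Pow(277, -1))) = Add(Mul(-6, Pow(Mul(Rational(1, 23), Add(Rational(-1, 5), 23)), -1)), Mul(137, Rational(1, 277))) = Add(Mul(-6, Pow(Mul(Rational(1, 23), Rational(114, 5)), -1)), Rational(137, 277)) = Add(Mul(-6, Pow(Rational(114, 115), -1)), Rational(137, 277)) = Add(Mul(-6, Rational(115, 114)), Rational(137, 277)) = Add(Rational(-115, 19), Rational(137, 277)) = Rational(-29252, 5263)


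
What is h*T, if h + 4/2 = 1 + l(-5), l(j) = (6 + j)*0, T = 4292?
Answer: -4292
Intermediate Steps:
l(j) = 0
h = -1 (h = -2 + (1 + 0) = -2 + 1 = -1)
h*T = -1*4292 = -4292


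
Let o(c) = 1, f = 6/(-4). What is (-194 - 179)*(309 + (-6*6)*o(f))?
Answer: -101829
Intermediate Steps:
f = -3/2 (f = 6*(-1/4) = -3/2 ≈ -1.5000)
(-194 - 179)*(309 + (-6*6)*o(f)) = (-194 - 179)*(309 - 6*6*1) = -373*(309 - 36*1) = -373*(309 - 36) = -373*273 = -101829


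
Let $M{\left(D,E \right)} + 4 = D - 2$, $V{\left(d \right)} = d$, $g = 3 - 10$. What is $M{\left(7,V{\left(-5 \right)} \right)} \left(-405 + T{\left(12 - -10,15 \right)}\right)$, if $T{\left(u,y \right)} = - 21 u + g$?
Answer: $-874$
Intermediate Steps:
$g = -7$ ($g = 3 - 10 = -7$)
$T{\left(u,y \right)} = -7 - 21 u$ ($T{\left(u,y \right)} = - 21 u - 7 = -7 - 21 u$)
$M{\left(D,E \right)} = -6 + D$ ($M{\left(D,E \right)} = -4 + \left(D - 2\right) = -4 + \left(-2 + D\right) = -6 + D$)
$M{\left(7,V{\left(-5 \right)} \right)} \left(-405 + T{\left(12 - -10,15 \right)}\right) = \left(-6 + 7\right) \left(-405 - \left(7 + 21 \left(12 - -10\right)\right)\right) = 1 \left(-405 - \left(7 + 21 \left(12 + 10\right)\right)\right) = 1 \left(-405 - 469\right) = 1 \left(-874\right) = -874$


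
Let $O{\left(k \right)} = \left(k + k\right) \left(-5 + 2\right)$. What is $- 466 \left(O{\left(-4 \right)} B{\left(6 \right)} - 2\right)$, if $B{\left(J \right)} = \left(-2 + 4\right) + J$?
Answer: $-88540$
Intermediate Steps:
$B{\left(J \right)} = 2 + J$
$O{\left(k \right)} = - 6 k$ ($O{\left(k \right)} = 2 k \left(-3\right) = - 6 k$)
$- 466 \left(O{\left(-4 \right)} B{\left(6 \right)} - 2\right) = - 466 \left(\left(-6\right) \left(-4\right) \left(2 + 6\right) - 2\right) = - 466 \left(24 \cdot 8 - 2\right) = - 466 \left(192 - 2\right) = \left(-466\right) 190 = -88540$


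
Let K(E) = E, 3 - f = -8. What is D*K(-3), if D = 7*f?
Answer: -231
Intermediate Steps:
f = 11 (f = 3 - 1*(-8) = 3 + 8 = 11)
D = 77 (D = 7*11 = 77)
D*K(-3) = 77*(-3) = -231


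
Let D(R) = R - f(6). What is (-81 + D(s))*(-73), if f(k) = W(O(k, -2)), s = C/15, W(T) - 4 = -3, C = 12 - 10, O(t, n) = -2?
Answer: 89644/15 ≈ 5976.3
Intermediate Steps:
C = 2
W(T) = 1 (W(T) = 4 - 3 = 1)
s = 2/15 ≈ 0.13333
f(k) = 1
D(R) = -1 + R (D(R) = R - 1*1 = R - 1 = -1 + R)
(-81 + D(s))*(-73) = (-81 + (-1 + 2/15))*(-73) = (-81 - 13/15)*(-73) = -1228/15*(-73) = 89644/15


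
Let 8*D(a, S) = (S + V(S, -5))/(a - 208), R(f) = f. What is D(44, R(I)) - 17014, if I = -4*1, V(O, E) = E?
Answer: -22322359/1312 ≈ -17014.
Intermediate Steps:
I = -4
D(a, S) = (-5 + S)/(8*(-208 + a)) (D(a, S) = ((S - 5)/(a - 208))/8 = ((-5 + S)/(-208 + a))/8 = (-5 + S)/(8*(-208 + a)))
D(44, R(I)) - 17014 = (-5 - 4)/(8*(-208 + 44)) - 17014 = (1/8)*(-9)/(-164) - 17014 = (1/8)*(-1/164)*(-9) - 17014 = 9/1312 - 17014 = -22322359/1312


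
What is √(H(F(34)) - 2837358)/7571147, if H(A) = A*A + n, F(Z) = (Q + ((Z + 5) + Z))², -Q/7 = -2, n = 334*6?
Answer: √54454407/7571147 ≈ 0.00097466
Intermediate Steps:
n = 2004
Q = 14 (Q = -7*(-2) = 14)
F(Z) = (19 + 2*Z)² (F(Z) = (14 + ((Z + 5) + Z))² = (14 + ((5 + Z) + Z))² = (14 + (5 + 2*Z))² = (19 + 2*Z)²)
H(A) = 2004 + A² (H(A) = A*A + 2004 = A² + 2004 = 2004 + A²)
√(H(F(34)) - 2837358)/7571147 = √((2004 + ((19 + 2*34)²)²) - 2837358)/7571147 = √((2004 + ((19 + 68)²)²) - 2837358)*(1/7571147) = √((2004 + (87²)²) - 2837358)*(1/7571147) = √((2004 + 7569²) - 2837358)*(1/7571147) = √((2004 + 57289761) - 2837358)*(1/7571147) = √(57291765 - 2837358)*(1/7571147) = √54454407*(1/7571147) = √54454407/7571147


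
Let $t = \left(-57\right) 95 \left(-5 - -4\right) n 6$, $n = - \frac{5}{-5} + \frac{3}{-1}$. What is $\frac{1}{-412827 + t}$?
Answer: $- \frac{1}{477807} \approx -2.0929 \cdot 10^{-6}$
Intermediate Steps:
$n = -2$ ($n = \left(-5\right) \left(- \frac{1}{5}\right) + 3 \left(-1\right) = 1 - 3 = -2$)
$t = -64980$ ($t = \left(-57\right) 95 \left(-5 - -4\right) \left(-2\right) 6 = - 5415 \left(-5 + 4\right) \left(-2\right) 6 = - 5415 \left(-1\right) \left(-2\right) 6 = - 5415 \cdot 2 \cdot 6 = \left(-5415\right) 12 = -64980$)
$\frac{1}{-412827 + t} = \frac{1}{-412827 - 64980} = \frac{1}{-477807} = - \frac{1}{477807}$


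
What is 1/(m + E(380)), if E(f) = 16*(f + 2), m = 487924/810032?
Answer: 202508/1237850877 ≈ 0.00016360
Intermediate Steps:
m = 121981/202508 (m = 487924*(1/810032) = 121981/202508 ≈ 0.60235)
E(f) = 32 + 16*f (E(f) = 16*(2 + f) = 32 + 16*f)
1/(m + E(380)) = 1/(121981/202508 + (32 + 16*380)) = 1/(121981/202508 + (32 + 6080)) = 1/(121981/202508 + 6112) = 1/(1237850877/202508) = 202508/1237850877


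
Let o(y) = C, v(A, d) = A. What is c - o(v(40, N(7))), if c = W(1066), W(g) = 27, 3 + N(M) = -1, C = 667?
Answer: -640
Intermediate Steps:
N(M) = -4 (N(M) = -3 - 1 = -4)
o(y) = 667
c = 27
c - o(v(40, N(7))) = 27 - 1*667 = 27 - 667 = -640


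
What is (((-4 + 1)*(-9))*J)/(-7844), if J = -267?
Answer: 7209/7844 ≈ 0.91905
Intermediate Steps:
(((-4 + 1)*(-9))*J)/(-7844) = (((-4 + 1)*(-9))*(-267))/(-7844) = (-3*(-9)*(-267))*(-1/7844) = (27*(-267))*(-1/7844) = -7209*(-1/7844) = 7209/7844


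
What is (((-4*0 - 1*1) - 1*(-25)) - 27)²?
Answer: 9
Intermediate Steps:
(((-4*0 - 1*1) - 1*(-25)) - 27)² = (((0 - 1) + 25) - 27)² = ((-1 + 25) - 27)² = (24 - 27)² = (-3)² = 9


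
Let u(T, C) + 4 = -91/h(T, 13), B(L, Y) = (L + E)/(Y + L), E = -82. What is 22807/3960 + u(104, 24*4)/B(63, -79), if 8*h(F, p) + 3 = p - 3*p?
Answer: 51342977/2181960 ≈ 23.531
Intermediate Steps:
h(F, p) = -3/8 - p/4 (h(F, p) = -3/8 + (p - 3*p)/8 = -3/8 + (-2*p)/8 = -3/8 - p/4)
B(L, Y) = (-82 + L)/(L + Y) (B(L, Y) = (L - 82)/(Y + L) = (-82 + L)/(L + Y))
u(T, C) = 612/29 (u(T, C) = -4 - 91/(-3/8 - 1/4*13) = -4 - 91/(-3/8 - 13/4) = -4 - 91/(-29/8) = -4 - 91*(-8/29) = -4 + 728/29 = 612/29)
22807/3960 + u(104, 24*4)/B(63, -79) = 22807/3960 + 612/(29*(((-82 + 63)/(63 - 79)))) = 22807*(1/3960) + 612/(29*((-19/(-16)))) = 22807/3960 + 612/(29*((-1/16*(-19)))) = 22807/3960 + 612/(29*(19/16)) = 22807/3960 + (612/29)*(16/19) = 22807/3960 + 9792/551 = 51342977/2181960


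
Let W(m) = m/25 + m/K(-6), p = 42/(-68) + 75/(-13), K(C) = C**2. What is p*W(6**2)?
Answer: -172203/11050 ≈ -15.584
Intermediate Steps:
p = -2823/442 (p = 42*(-1/68) + 75*(-1/13) = -21/34 - 75/13 = -2823/442 ≈ -6.3869)
W(m) = 61*m/900 (W(m) = m/25 + m/((-6)**2) = m*(1/25) + m/36 = m/25 + m*(1/36) = m/25 + m/36 = 61*m/900)
p*W(6**2) = -57401*6**2/132600 = -57401*36/132600 = -2823/442*61/25 = -172203/11050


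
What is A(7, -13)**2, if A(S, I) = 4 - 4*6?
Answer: 400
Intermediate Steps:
A(S, I) = -20 (A(S, I) = 4 - 24 = -20)
A(7, -13)**2 = (-20)**2 = 400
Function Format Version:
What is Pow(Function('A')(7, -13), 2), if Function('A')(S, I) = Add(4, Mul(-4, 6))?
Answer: 400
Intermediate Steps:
Function('A')(S, I) = -20 (Function('A')(S, I) = Add(4, -24) = -20)
Pow(Function('A')(7, -13), 2) = Pow(-20, 2) = 400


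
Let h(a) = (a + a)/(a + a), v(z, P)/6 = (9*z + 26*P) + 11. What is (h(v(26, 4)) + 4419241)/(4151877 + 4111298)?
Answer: 4419242/8263175 ≈ 0.53481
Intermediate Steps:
v(z, P) = 66 + 54*z + 156*P (v(z, P) = 6*((9*z + 26*P) + 11) = 6*(11 + 9*z + 26*P) = 66 + 54*z + 156*P)
h(a) = 1 (h(a) = (2*a)/((2*a)) = (2*a)*(1/(2*a)) = 1)
(h(v(26, 4)) + 4419241)/(4151877 + 4111298) = (1 + 4419241)/(4151877 + 4111298) = 4419242/8263175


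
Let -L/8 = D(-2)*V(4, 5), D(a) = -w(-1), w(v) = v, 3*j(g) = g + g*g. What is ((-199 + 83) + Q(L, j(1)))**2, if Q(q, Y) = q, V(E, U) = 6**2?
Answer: 163216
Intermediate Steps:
V(E, U) = 36
j(g) = g/3 + g**2/3 (j(g) = (g + g*g)/3 = (g + g**2)/3 = g/3 + g**2/3)
D(a) = 1 (D(a) = -1*(-1) = 1)
L = -288 (L = -8*36 = -288)
((-199 + 83) + Q(L, j(1)))**2 = ((-199 + 83) - 288)**2 = (-116 - 288)**2 = (-404)**2 = 163216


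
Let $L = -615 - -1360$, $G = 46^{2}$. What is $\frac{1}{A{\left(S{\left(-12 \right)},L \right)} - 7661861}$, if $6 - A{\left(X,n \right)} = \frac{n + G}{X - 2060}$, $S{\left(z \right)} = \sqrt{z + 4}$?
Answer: $- \frac{32513903279180}{249116767252741524921} - \frac{5722 i \sqrt{2}}{249116767252741524921} \approx -1.3052 \cdot 10^{-7} - 3.2483 \cdot 10^{-17} i$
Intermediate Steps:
$G = 2116$
$S{\left(z \right)} = \sqrt{4 + z}$
$L = 745$ ($L = -615 + 1360 = 745$)
$A{\left(X,n \right)} = 6 - \frac{2116 + n}{-2060 + X}$ ($A{\left(X,n \right)} = 6 - \frac{n + 2116}{X - 2060} = 6 - \frac{2116 + n}{-2060 + X}$)
$\frac{1}{A{\left(S{\left(-12 \right)},L \right)} - 7661861} = \frac{1}{\frac{-14476 - 745 + 6 \sqrt{4 - 12}}{-2060 + \sqrt{4 - 12}} - 7661861} = \frac{1}{\frac{-14476 - 745 + 6 \sqrt{-8}}{-2060 + \sqrt{-8}} - 7661861} = \frac{1}{\frac{-14476 - 745 + 6 \cdot 2 i \sqrt{2}}{-2060 + 2 i \sqrt{2}} - 7661861} = \frac{1}{\frac{-14476 - 745 + 12 i \sqrt{2}}{-2060 + 2 i \sqrt{2}} - 7661861} = \frac{1}{\frac{-15221 + 12 i \sqrt{2}}{-2060 + 2 i \sqrt{2}} - 7661861} = \frac{1}{-7661861 + \frac{-15221 + 12 i \sqrt{2}}{-2060 + 2 i \sqrt{2}}}$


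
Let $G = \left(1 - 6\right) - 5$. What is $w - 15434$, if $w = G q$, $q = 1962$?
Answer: $-35054$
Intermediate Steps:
$G = -10$ ($G = -5 - 5 = -10$)
$w = -19620$ ($w = \left(-10\right) 1962 = -19620$)
$w - 15434 = -19620 - 15434 = -35054$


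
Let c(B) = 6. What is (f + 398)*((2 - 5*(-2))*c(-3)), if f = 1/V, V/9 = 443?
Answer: 12694616/443 ≈ 28656.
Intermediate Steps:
V = 3987 (V = 9*443 = 3987)
f = 1/3987 ≈ 0.00025081
(f + 398)*((2 - 5*(-2))*c(-3)) = (1/3987 + 398)*((2 - 5*(-2))*6) = 1586827*((2 + 10)*6)/3987 = 1586827*(12*6)/3987 = (1586827/3987)*72 = 12694616/443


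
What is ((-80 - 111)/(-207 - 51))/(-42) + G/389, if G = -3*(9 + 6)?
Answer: -561919/4215204 ≈ -0.13331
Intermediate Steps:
G = -45 (G = -3*15 = -45)
((-80 - 111)/(-207 - 51))/(-42) + G/389 = ((-80 - 111)/(-207 - 51))/(-42) - 45/389 = -191/(-258)*(-1/42) - 45*1/389 = -191*(-1/258)*(-1/42) - 45/389 = (191/258)*(-1/42) - 45/389 = -191/10836 - 45/389 = -561919/4215204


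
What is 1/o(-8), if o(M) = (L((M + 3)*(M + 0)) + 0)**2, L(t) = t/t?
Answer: 1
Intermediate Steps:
L(t) = 1
o(M) = 1 (o(M) = (1 + 0)**2 = 1**2 = 1)
1/o(-8) = 1/1 = 1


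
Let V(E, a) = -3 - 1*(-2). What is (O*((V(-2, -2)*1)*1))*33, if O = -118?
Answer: 3894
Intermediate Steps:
V(E, a) = -1 (V(E, a) = -3 + 2 = -1)
(O*((V(-2, -2)*1)*1))*33 = -118*(-1*1)*33 = -(-118)*33 = -118*(-1)*33 = 118*33 = 3894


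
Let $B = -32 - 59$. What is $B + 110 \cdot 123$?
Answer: $13439$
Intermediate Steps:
$B = -91$
$B + 110 \cdot 123 = -91 + 110 \cdot 123 = -91 + 13530 = 13439$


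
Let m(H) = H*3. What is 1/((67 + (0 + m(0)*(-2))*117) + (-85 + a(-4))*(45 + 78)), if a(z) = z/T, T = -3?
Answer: -1/10224 ≈ -9.7809e-5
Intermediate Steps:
a(z) = -z/3 (a(z) = z/(-3) = z*(-⅓) = -z/3)
m(H) = 3*H
1/((67 + (0 + m(0)*(-2))*117) + (-85 + a(-4))*(45 + 78)) = 1/((67 + (0 + (3*0)*(-2))*117) + (-85 - ⅓*(-4))*(45 + 78)) = 1/((67 + (0 + 0*(-2))*117) + (-85 + 4/3)*123) = 1/((67 + (0 + 0)*117) - 251/3*123) = 1/((67 + 0*117) - 10291) = 1/((67 + 0) - 10291) = 1/(67 - 10291) = 1/(-10224) = -1/10224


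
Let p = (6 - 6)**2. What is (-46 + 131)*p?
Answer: 0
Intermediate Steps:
p = 0 (p = 0**2 = 0)
(-46 + 131)*p = (-46 + 131)*0 = 85*0 = 0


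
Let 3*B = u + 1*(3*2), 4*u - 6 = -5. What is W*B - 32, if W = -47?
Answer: -1559/12 ≈ -129.92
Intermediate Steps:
u = ¼ (u = 3/2 + (¼)*(-5) = 3/2 - 5/4 = ¼ ≈ 0.25000)
B = 25/12 (B = (¼ + 1*(3*2))/3 = (¼ + 1*6)/3 = (¼ + 6)/3 = (⅓)*(25/4) = 25/12 ≈ 2.0833)
W*B - 32 = -47*25/12 - 32 = -1175/12 - 32 = -1559/12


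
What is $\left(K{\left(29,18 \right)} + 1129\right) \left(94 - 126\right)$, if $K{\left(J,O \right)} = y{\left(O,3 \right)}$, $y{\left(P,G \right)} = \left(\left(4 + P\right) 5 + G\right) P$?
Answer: $-101216$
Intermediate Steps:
$y{\left(P,G \right)} = P \left(20 + G + 5 P\right)$ ($y{\left(P,G \right)} = \left(\left(20 + 5 P\right) + G\right) P = \left(20 + G + 5 P\right) P = P \left(20 + G + 5 P\right)$)
$K{\left(J,O \right)} = O \left(23 + 5 O\right)$ ($K{\left(J,O \right)} = O \left(20 + 3 + 5 O\right) = O \left(23 + 5 O\right)$)
$\left(K{\left(29,18 \right)} + 1129\right) \left(94 - 126\right) = \left(18 \left(23 + 5 \cdot 18\right) + 1129\right) \left(94 - 126\right) = \left(18 \left(23 + 90\right) + 1129\right) \left(-32\right) = \left(18 \cdot 113 + 1129\right) \left(-32\right) = \left(2034 + 1129\right) \left(-32\right) = 3163 \left(-32\right) = -101216$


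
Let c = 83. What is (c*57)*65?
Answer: 307515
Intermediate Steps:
(c*57)*65 = (83*57)*65 = 4731*65 = 307515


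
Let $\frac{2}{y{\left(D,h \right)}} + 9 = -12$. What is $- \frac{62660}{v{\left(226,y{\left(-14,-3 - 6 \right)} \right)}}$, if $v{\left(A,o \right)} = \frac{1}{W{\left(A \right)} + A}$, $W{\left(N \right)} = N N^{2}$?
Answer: $-723309569320$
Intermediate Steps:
$y{\left(D,h \right)} = - \frac{2}{21}$ ($y{\left(D,h \right)} = \frac{2}{-9 - 12} = \frac{2}{-21} = 2 \left(- \frac{1}{21}\right) = - \frac{2}{21}$)
$W{\left(N \right)} = N^{3}$
$v{\left(A,o \right)} = \frac{1}{A + A^{3}}$ ($v{\left(A,o \right)} = \frac{1}{A^{3} + A} = \frac{1}{A + A^{3}}$)
$- \frac{62660}{v{\left(226,y{\left(-14,-3 - 6 \right)} \right)}} = - \frac{62660}{\frac{1}{226 + 226^{3}}} = - \frac{62660}{\frac{1}{226 + 11543176}} = - \frac{62660}{\frac{1}{11543402}} = - 62660 \frac{1}{\frac{1}{11543402}} = \left(-62660\right) 11543402 = -723309569320$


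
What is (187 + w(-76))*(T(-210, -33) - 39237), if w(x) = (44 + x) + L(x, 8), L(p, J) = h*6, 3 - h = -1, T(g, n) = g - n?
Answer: -7055106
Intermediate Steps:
h = 4 (h = 3 - 1*(-1) = 3 + 1 = 4)
L(p, J) = 24 (L(p, J) = 4*6 = 24)
w(x) = 68 + x (w(x) = (44 + x) + 24 = 68 + x)
(187 + w(-76))*(T(-210, -33) - 39237) = (187 + (68 - 76))*((-210 - 1*(-33)) - 39237) = (187 - 8)*((-210 + 33) - 39237) = 179*(-177 - 39237) = 179*(-39414) = -7055106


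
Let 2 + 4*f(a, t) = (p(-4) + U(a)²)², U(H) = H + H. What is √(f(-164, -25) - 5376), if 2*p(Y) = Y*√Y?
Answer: √(11574295534 - 860672*I)/2 ≈ 53792.0 - 2.0*I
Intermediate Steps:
U(H) = 2*H
p(Y) = Y^(3/2)/2 (p(Y) = (Y*√Y)/2 = Y^(3/2)/2)
f(a, t) = -½ + (-4*I + 4*a²)²/4 (f(a, t) = -½ + ((-4)^(3/2)/2 + (2*a)²)²/4 = -½ + ((-8*I)/2 + 4*a²)²/4 = -½ + (-4*I + 4*a²)²/4)
√(f(-164, -25) - 5376) = √((-½ + 4*((-164)² - I)²) - 5376) = √((-½ + 4*(26896 - I)²) - 5376) = √(-10753/2 + 4*(26896 - I)²)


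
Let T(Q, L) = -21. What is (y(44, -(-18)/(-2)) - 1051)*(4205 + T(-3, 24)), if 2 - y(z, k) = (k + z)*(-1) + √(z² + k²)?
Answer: -4242576 - 4184*√2017 ≈ -4.4305e+6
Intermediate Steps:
y(z, k) = 2 + k + z - √(k² + z²) (y(z, k) = 2 - ((k + z)*(-1) + √(z² + k²)) = 2 - ((-k - z) + √(k² + z²)) = 2 - (√(k² + z²) - k - z) = 2 + (k + z - √(k² + z²)) = 2 + k + z - √(k² + z²))
(y(44, -(-18)/(-2)) - 1051)*(4205 + T(-3, 24)) = ((2 - (-18)/(-2) + 44 - √((-(-18)/(-2))² + 44²)) - 1051)*(4205 - 21) = ((2 - (-18)*(-1)/2 + 44 - √((-(-18)*(-1)/2)² + 1936)) - 1051)*4184 = ((2 - 6*3/2 + 44 - √((-6*3/2)² + 1936)) - 1051)*4184 = ((2 - 9 + 44 - √((-9)² + 1936)) - 1051)*4184 = ((2 - 9 + 44 - √(81 + 1936)) - 1051)*4184 = ((2 - 9 + 44 - √2017) - 1051)*4184 = ((37 - √2017) - 1051)*4184 = (-1014 - √2017)*4184 = -4242576 - 4184*√2017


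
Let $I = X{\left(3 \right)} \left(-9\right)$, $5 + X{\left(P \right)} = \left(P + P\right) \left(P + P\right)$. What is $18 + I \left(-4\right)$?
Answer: $1134$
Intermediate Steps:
$X{\left(P \right)} = -5 + 4 P^{2}$ ($X{\left(P \right)} = -5 + \left(P + P\right) \left(P + P\right) = -5 + 2 P 2 P = -5 + 4 P^{2}$)
$I = -279$ ($I = \left(-5 + 4 \cdot 3^{2}\right) \left(-9\right) = \left(-5 + 4 \cdot 9\right) \left(-9\right) = \left(-5 + 36\right) \left(-9\right) = 31 \left(-9\right) = -279$)
$18 + I \left(-4\right) = 18 - -1116 = 18 + 1116 = 1134$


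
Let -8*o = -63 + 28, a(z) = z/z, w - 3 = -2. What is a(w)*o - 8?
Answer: -29/8 ≈ -3.6250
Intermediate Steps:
w = 1 (w = 3 - 2 = 1)
a(z) = 1
o = 35/8 (o = -(-63 + 28)/8 = -1/8*(-35) = 35/8 ≈ 4.3750)
a(w)*o - 8 = 1*(35/8) - 8 = 35/8 - 8 = -29/8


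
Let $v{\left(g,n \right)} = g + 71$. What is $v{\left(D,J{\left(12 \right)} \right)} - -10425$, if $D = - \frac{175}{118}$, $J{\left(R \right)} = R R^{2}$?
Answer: $\frac{1238353}{118} \approx 10495.0$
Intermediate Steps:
$J{\left(R \right)} = R^{3}$
$D = - \frac{175}{118}$ ($D = \left(-175\right) \frac{1}{118} = - \frac{175}{118} \approx -1.4831$)
$v{\left(g,n \right)} = 71 + g$
$v{\left(D,J{\left(12 \right)} \right)} - -10425 = \left(71 - \frac{175}{118}\right) - -10425 = \frac{8203}{118} + 10425 = \frac{1238353}{118}$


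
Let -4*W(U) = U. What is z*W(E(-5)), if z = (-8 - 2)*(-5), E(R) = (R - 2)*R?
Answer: -875/2 ≈ -437.50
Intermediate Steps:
E(R) = R*(-2 + R) (E(R) = (-2 + R)*R = R*(-2 + R))
W(U) = -U/4
z = 50 (z = -10*(-5) = 50)
z*W(E(-5)) = 50*(-(-5)*(-2 - 5)/4) = 50*(-(-5)*(-7)/4) = 50*(-¼*35) = 50*(-35/4) = -875/2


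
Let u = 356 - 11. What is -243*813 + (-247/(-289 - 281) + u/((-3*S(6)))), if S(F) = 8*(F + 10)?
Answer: -379314173/1920 ≈ -1.9756e+5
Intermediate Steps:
S(F) = 80 + 8*F (S(F) = 8*(10 + F) = 80 + 8*F)
u = 345
-243*813 + (-247/(-289 - 281) + u/((-3*S(6)))) = -243*813 + (-247/(-289 - 281) + 345/((-3*(80 + 8*6)))) = -197559 + (-247/(-570) + 345/((-3*(80 + 48)))) = -197559 + (-247*(-1/570) + 345/((-3*128))) = -197559 + (13/30 + 345/(-384)) = -197559 + (13/30 + 345*(-1/384)) = -197559 + (13/30 - 115/128) = -197559 - 893/1920 = -379314173/1920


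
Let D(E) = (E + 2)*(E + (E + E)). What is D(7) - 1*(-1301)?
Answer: 1490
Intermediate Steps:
D(E) = 3*E*(2 + E) (D(E) = (2 + E)*(E + 2*E) = (2 + E)*(3*E) = 3*E*(2 + E))
D(7) - 1*(-1301) = 3*7*(2 + 7) - 1*(-1301) = 3*7*9 + 1301 = 189 + 1301 = 1490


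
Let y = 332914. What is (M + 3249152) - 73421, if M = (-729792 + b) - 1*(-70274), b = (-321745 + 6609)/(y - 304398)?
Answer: 17938003693/7129 ≈ 2.5162e+6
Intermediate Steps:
b = -78784/7129 (b = (-321745 + 6609)/(332914 - 304398) = -315136/28516 = -315136*1/28516 = -78784/7129 ≈ -11.051)
M = -4701782606/7129 (M = (-729792 - 78784/7129) - 1*(-70274) = -5202765952/7129 + 70274 = -4701782606/7129 ≈ -6.5953e+5)
(M + 3249152) - 73421 = (-4701782606/7129 + 3249152) - 73421 = 18461422002/7129 - 73421 = 17938003693/7129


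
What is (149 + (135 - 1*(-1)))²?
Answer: 81225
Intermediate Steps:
(149 + (135 - 1*(-1)))² = (149 + (135 + 1))² = (149 + 136)² = 285² = 81225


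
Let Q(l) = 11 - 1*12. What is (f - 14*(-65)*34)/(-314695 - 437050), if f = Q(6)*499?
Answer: -30441/751745 ≈ -0.040494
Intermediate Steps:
Q(l) = -1 (Q(l) = 11 - 12 = -1)
f = -499 (f = -1*499 = -499)
(f - 14*(-65)*34)/(-314695 - 437050) = (-499 - 14*(-65)*34)/(-314695 - 437050) = (-499 + 910*34)/(-751745) = (-499 + 30940)*(-1/751745) = 30441*(-1/751745) = -30441/751745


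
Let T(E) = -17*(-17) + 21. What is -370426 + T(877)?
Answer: -370116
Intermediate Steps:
T(E) = 310 (T(E) = 289 + 21 = 310)
-370426 + T(877) = -370426 + 310 = -370116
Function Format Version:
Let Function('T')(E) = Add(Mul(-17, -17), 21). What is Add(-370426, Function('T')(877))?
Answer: -370116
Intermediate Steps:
Function('T')(E) = 310 (Function('T')(E) = Add(289, 21) = 310)
Add(-370426, Function('T')(877)) = Add(-370426, 310) = -370116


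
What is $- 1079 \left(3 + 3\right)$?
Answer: $-6474$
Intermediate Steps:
$- 1079 \left(3 + 3\right) = \left(-1079\right) 6 = -6474$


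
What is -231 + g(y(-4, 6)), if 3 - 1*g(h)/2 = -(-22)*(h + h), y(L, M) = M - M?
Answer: -225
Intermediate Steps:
y(L, M) = 0
g(h) = 6 - 88*h (g(h) = 6 - (-2)*(-22*(h + h)) = 6 - (-2)*(-44*h) = 6 - 88*h)
-231 + g(y(-4, 6)) = -231 + (6 - 88*0) = -231 + (6 + 0) = -231 + 6 = -225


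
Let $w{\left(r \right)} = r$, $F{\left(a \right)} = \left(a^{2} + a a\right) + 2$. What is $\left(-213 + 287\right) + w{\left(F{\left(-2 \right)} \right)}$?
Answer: $84$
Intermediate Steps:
$F{\left(a \right)} = 2 + 2 a^{2}$ ($F{\left(a \right)} = \left(a^{2} + a^{2}\right) + 2 = 2 a^{2} + 2 = 2 + 2 a^{2}$)
$\left(-213 + 287\right) + w{\left(F{\left(-2 \right)} \right)} = \left(-213 + 287\right) + \left(2 + 2 \left(-2\right)^{2}\right) = 74 + \left(2 + 2 \cdot 4\right) = 74 + \left(2 + 8\right) = 74 + 10 = 84$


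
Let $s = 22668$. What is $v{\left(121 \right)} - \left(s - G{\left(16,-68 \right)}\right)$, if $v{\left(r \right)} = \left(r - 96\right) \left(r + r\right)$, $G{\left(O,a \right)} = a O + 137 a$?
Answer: $-27022$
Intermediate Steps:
$G{\left(O,a \right)} = 137 a + O a$ ($G{\left(O,a \right)} = O a + 137 a = 137 a + O a$)
$v{\left(r \right)} = 2 r \left(-96 + r\right)$ ($v{\left(r \right)} = \left(-96 + r\right) 2 r = 2 r \left(-96 + r\right)$)
$v{\left(121 \right)} - \left(s - G{\left(16,-68 \right)}\right) = 2 \cdot 121 \left(-96 + 121\right) - \left(22668 + 68 \left(137 + 16\right)\right) = 2 \cdot 121 \cdot 25 - 33072 = 6050 - 33072 = -27022$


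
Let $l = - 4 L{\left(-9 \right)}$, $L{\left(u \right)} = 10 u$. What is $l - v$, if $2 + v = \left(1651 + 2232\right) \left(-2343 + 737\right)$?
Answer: $6236460$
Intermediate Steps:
$l = 360$ ($l = - 4 \cdot 10 \left(-9\right) = \left(-4\right) \left(-90\right) = 360$)
$v = -6236100$ ($v = -2 + \left(1651 + 2232\right) \left(-2343 + 737\right) = -2 + 3883 \left(-1606\right) = -2 - 6236098 = -6236100$)
$l - v = 360 - -6236100 = 360 + 6236100 = 6236460$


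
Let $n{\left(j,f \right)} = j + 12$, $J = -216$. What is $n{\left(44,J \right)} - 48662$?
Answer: $-48606$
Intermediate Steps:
$n{\left(j,f \right)} = 12 + j$
$n{\left(44,J \right)} - 48662 = \left(12 + 44\right) - 48662 = 56 - 48662 = -48606$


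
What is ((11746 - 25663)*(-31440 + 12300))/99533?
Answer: 266371380/99533 ≈ 2676.2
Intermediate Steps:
((11746 - 25663)*(-31440 + 12300))/99533 = -13917*(-19140)*(1/99533) = 266371380*(1/99533) = 266371380/99533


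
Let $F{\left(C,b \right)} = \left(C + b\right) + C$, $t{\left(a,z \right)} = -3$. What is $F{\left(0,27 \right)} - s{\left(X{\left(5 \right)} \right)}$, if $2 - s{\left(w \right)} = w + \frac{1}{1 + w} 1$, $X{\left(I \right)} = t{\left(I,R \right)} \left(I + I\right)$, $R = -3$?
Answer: $- \frac{146}{29} \approx -5.0345$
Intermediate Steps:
$F{\left(C,b \right)} = b + 2 C$
$X{\left(I \right)} = - 6 I$ ($X{\left(I \right)} = - 3 \left(I + I\right) = - 3 \cdot 2 I = - 6 I$)
$s{\left(w \right)} = 2 - w - \frac{1}{1 + w}$ ($s{\left(w \right)} = 2 - \left(w + \frac{1}{1 + w} 1\right) = 2 - \left(w + \frac{1}{1 + w}\right) = 2 - w - \frac{1}{1 + w}$)
$F{\left(0,27 \right)} - s{\left(X{\left(5 \right)} \right)} = \left(27 + 2 \cdot 0\right) - \frac{1 - 30 - \left(\left(-6\right) 5\right)^{2}}{1 - 30} = \left(27 + 0\right) - \frac{1 - 30 - \left(-30\right)^{2}}{1 - 30} = 27 - \frac{1 - 30 - 900}{-29} = 27 - - \frac{1 - 30 - 900}{29} = 27 - \left(- \frac{1}{29}\right) \left(-929\right) = 27 - \frac{929}{29} = - \frac{146}{29}$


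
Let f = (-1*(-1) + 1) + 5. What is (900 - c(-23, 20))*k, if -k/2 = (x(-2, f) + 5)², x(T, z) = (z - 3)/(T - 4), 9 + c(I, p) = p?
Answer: -300482/9 ≈ -33387.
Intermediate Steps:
f = 7 (f = (1 + 1) + 5 = 2 + 5 = 7)
c(I, p) = -9 + p
x(T, z) = (-3 + z)/(-4 + T)
k = -338/9 (k = -2*((-3 + 7)/(-4 - 2) + 5)² = -2*(4/(-6) + 5)² = -2*(-⅙*4 + 5)² = -2*(-⅔ + 5)² = -2*(13/3)² = -2*169/9 = -338/9 ≈ -37.556)
(900 - c(-23, 20))*k = (900 - (-9 + 20))*(-338/9) = (900 - 1*11)*(-338/9) = (900 - 11)*(-338/9) = 889*(-338/9) = -300482/9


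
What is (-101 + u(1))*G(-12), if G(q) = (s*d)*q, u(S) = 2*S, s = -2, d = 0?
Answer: 0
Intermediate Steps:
G(q) = 0 (G(q) = (-2*0)*q = 0*q = 0)
(-101 + u(1))*G(-12) = (-101 + 2*1)*0 = (-101 + 2)*0 = -99*0 = 0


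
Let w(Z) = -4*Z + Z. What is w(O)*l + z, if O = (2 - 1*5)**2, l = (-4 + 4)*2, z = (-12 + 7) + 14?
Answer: 9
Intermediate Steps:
z = 9 (z = -5 + 14 = 9)
l = 0 (l = 0*2 = 0)
O = 9 (O = (2 - 5)**2 = (-3)**2 = 9)
w(Z) = -3*Z
w(O)*l + z = -3*9*0 + 9 = -27*0 + 9 = 0 + 9 = 9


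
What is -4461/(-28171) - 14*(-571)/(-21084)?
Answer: -9367375/42425526 ≈ -0.22080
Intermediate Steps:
-4461/(-28171) - 14*(-571)/(-21084) = -4461*(-1/28171) + 7994*(-1/21084) = 4461/28171 - 571/1506 = -9367375/42425526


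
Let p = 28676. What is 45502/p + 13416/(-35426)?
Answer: 306809159/253968994 ≈ 1.2081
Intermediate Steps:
45502/p + 13416/(-35426) = 45502/28676 + 13416/(-35426) = 45502*(1/28676) + 13416*(-1/35426) = 22751/14338 - 6708/17713 = 306809159/253968994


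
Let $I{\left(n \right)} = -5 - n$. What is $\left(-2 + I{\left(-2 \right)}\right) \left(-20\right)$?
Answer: $100$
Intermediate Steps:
$\left(-2 + I{\left(-2 \right)}\right) \left(-20\right) = \left(-2 - 3\right) \left(-20\right) = \left(-5\right) \left(-20\right) = 100$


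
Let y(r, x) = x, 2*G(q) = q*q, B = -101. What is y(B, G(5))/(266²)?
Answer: 25/141512 ≈ 0.00017666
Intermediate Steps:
G(q) = q²/2 (G(q) = (q*q)/2 = q²/2)
y(B, G(5))/(266²) = ((½)*5²)/(266²) = ((½)*25)/70756 = (25/2)*(1/70756) = 25/141512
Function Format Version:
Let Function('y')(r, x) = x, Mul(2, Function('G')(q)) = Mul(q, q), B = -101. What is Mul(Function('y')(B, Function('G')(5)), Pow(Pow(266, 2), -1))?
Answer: Rational(25, 141512) ≈ 0.00017666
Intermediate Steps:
Function('G')(q) = Mul(Rational(1, 2), Pow(q, 2)) (Function('G')(q) = Mul(Rational(1, 2), Mul(q, q)) = Mul(Rational(1, 2), Pow(q, 2)))
Mul(Function('y')(B, Function('G')(5)), Pow(Pow(266, 2), -1)) = Mul(Mul(Rational(1, 2), Pow(5, 2)), Pow(Pow(266, 2), -1)) = Mul(Mul(Rational(1, 2), 25), Pow(70756, -1)) = Mul(Rational(25, 2), Rational(1, 70756)) = Rational(25, 141512)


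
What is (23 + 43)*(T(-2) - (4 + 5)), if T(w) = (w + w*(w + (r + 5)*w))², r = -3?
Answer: 6006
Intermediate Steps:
T(w) = (w + 3*w²)² (T(w) = (w + w*(w + (-3 + 5)*w))² = (w + w*(w + 2*w))² = (w + w*(3*w))² = (w + 3*w²)²)
(23 + 43)*(T(-2) - (4 + 5)) = (23 + 43)*((-2)²*(1 + 3*(-2))² - (4 + 5)) = 66*(4*(1 - 6)² - 1*9) = 66*(4*(-5)² - 9) = 66*(4*25 - 9) = 66*(100 - 9) = 66*91 = 6006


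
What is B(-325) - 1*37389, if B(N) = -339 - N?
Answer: -37403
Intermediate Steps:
B(-325) - 1*37389 = (-339 - 1*(-325)) - 1*37389 = (-339 + 325) - 37389 = -14 - 37389 = -37403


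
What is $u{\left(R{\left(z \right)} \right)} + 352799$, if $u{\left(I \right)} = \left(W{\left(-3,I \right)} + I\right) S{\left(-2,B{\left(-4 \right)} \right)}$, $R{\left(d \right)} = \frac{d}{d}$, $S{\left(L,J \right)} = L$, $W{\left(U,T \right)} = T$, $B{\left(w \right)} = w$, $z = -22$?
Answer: $352795$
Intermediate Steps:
$R{\left(d \right)} = 1$
$u{\left(I \right)} = - 4 I$ ($u{\left(I \right)} = \left(I + I\right) \left(-2\right) = 2 I \left(-2\right) = - 4 I$)
$u{\left(R{\left(z \right)} \right)} + 352799 = \left(-4\right) 1 + 352799 = -4 + 352799 = 352795$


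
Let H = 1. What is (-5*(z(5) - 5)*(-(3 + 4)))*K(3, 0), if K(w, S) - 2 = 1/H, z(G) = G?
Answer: 0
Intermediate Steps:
K(w, S) = 3 (K(w, S) = 2 + 1/1 = 2 + 1 = 3)
(-5*(z(5) - 5)*(-(3 + 4)))*K(3, 0) = -5*(5 - 5)*(-(3 + 4))*3 = -0*(-1*7)*3 = -0*(-7)*3 = -5*0*3 = 0*3 = 0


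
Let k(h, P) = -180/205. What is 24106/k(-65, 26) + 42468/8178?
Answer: -673430395/24534 ≈ -27449.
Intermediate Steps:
k(h, P) = -36/41 (k(h, P) = -180*1/205 = -36/41)
24106/k(-65, 26) + 42468/8178 = 24106/(-36/41) + 42468/8178 = 24106*(-41/36) + 42468*(1/8178) = -494173/18 + 7078/1363 = -673430395/24534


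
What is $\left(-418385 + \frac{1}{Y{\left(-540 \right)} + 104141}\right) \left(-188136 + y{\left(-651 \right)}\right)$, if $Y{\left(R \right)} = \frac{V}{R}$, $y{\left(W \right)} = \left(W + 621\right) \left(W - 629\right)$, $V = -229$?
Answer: $\frac{3523056474872459400}{56236369} \approx 6.2647 \cdot 10^{10}$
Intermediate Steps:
$y{\left(W \right)} = \left(-629 + W\right) \left(621 + W\right)$ ($y{\left(W \right)} = \left(621 + W\right) \left(-629 + W\right) = \left(-629 + W\right) \left(621 + W\right)$)
$Y{\left(R \right)} = - \frac{229}{R}$
$\left(-418385 + \frac{1}{Y{\left(-540 \right)} + 104141}\right) \left(-188136 + y{\left(-651 \right)}\right) = \left(-418385 + \frac{1}{- \frac{229}{-540} + 104141}\right) \left(-188136 - \left(385401 - 423801\right)\right) = \left(-418385 + \frac{1}{\left(-229\right) \left(- \frac{1}{540}\right) + 104141}\right) \left(-188136 + \left(-390609 + 423801 + 5208\right)\right) = \left(-418385 + \frac{1}{\frac{229}{540} + 104141}\right) \left(-188136 + 38400\right) = \left(-418385 + \frac{1}{\frac{56236369}{540}}\right) \left(-149736\right) = \left(-418385 + \frac{540}{56236369}\right) \left(-149736\right) = \left(- \frac{23528453243525}{56236369}\right) \left(-149736\right) = \frac{3523056474872459400}{56236369}$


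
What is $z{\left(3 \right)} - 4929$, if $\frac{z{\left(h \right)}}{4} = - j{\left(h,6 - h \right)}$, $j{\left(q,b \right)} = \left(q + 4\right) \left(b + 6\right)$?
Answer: $-5181$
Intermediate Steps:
$j{\left(q,b \right)} = \left(4 + q\right) \left(6 + b\right)$
$z{\left(h \right)} = -192 - 8 h - 4 h \left(6 - h\right)$ ($z{\left(h \right)} = 4 \left(- (24 + 4 \left(6 - h\right) + 6 h + \left(6 - h\right) h)\right) = 4 \left(- (24 - \left(-24 + 4 h\right) + 6 h + h \left(6 - h\right))\right) = 4 \left(- (48 + 2 h + h \left(6 - h\right))\right) = 4 \left(-48 - 2 h - h \left(6 - h\right)\right) = -192 - 8 h - 4 h \left(6 - h\right)$)
$z{\left(3 \right)} - 4929 = \left(-192 - 96 + 4 \cdot 3^{2}\right) - 4929 = \left(-192 - 96 + 4 \cdot 9\right) - 4929 = \left(-192 - 96 + 36\right) - 4929 = -252 - 4929 = -5181$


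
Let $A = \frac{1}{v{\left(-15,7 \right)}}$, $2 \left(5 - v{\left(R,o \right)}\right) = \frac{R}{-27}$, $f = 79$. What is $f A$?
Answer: $\frac{1422}{85} \approx 16.729$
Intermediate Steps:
$v{\left(R,o \right)} = 5 + \frac{R}{54}$ ($v{\left(R,o \right)} = 5 - \frac{R \frac{1}{-27}}{2} = 5 - \frac{R \left(- \frac{1}{27}\right)}{2} = 5 - \frac{\left(- \frac{1}{27}\right) R}{2} = 5 + \frac{R}{54}$)
$A = \frac{18}{85}$ ($A = \frac{1}{5 + \frac{1}{54} \left(-15\right)} = \frac{1}{5 - \frac{5}{18}} = \frac{1}{\frac{85}{18}} = \frac{18}{85} \approx 0.21176$)
$f A = 79 \cdot \frac{18}{85} = \frac{1422}{85}$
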